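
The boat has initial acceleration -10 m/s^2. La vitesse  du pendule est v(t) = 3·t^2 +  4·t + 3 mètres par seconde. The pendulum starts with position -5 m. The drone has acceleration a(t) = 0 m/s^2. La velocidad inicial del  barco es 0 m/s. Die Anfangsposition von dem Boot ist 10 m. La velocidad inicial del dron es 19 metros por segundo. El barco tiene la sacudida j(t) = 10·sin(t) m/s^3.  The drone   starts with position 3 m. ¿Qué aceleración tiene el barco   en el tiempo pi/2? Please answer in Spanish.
Partiendo de la sacudida j(t) = 10·sin(t), tomamos 1 antiderivada. Tomando ∫j(t)dt y aplicando a(0) = -10, encontramos a(t) = -10·cos(t). Usando a(t) = -10·cos(t) y sustituyendo t = pi/2, encontramos a = 0.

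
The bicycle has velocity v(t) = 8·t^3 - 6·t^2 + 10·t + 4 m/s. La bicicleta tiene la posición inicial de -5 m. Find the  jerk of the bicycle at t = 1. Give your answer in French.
En partant de la vitesse v(t) = 8·t^3 - 6·t^2 + 10·t + 4, nous prenons 2 dérivées. La dérivée de la vitesse donne l'accélération: a(t) = 24·t^2 - 12·t + 10. En dérivant l'accélération, nous obtenons le jerk: j(t) = 48·t - 12. Nous avons le jerk j(t) = 48·t - 12. En substituant t = 1: j(1) = 36.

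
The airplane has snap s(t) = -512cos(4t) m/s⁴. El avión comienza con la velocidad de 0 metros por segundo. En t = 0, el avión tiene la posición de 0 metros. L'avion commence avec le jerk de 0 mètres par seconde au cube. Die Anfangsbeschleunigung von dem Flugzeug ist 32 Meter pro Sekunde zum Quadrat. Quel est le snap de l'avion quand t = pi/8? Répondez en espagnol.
Tenemos el snap s(t) = -512·cos(4·t). Sustituyendo t = pi/8: s(pi/8) = 0.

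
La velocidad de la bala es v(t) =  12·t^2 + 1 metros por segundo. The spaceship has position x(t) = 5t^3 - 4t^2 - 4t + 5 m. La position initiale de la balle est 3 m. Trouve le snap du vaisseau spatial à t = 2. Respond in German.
Ausgehend von der Position x(t) = 5·t^3 - 4·t^2 - 4·t + 5, nehmen wir 4 Ableitungen. Die Ableitung von der Position ergibt die Geschwindigkeit: v(t) = 15·t^2 - 8·t - 4. Die Ableitung von der Geschwindigkeit ergibt die Beschleunigung: a(t) = 30·t - 8. Die Ableitung von der Beschleunigung ergibt den Ruck: j(t) = 30. Mit d/dt von j(t) finden wir s(t) = 0. Wir haben den Snap s(t) = 0. Durch Einsetzen von t = 2: s(2) = 0.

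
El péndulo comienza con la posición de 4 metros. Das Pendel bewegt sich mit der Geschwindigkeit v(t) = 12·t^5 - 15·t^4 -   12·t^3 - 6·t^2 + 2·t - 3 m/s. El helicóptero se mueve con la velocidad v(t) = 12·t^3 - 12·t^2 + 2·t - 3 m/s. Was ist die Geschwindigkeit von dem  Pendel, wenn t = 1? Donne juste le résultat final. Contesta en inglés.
At t = 1, v = -22.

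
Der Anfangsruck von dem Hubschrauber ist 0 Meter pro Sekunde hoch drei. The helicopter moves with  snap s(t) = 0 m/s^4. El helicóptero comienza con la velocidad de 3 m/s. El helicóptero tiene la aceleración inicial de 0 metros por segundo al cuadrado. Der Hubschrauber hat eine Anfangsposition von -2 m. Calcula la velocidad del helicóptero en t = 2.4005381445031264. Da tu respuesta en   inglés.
To solve this, we need to take 3 antiderivatives of our snap equation s(t) = 0. Finding the integral of s(t) and using j(0) = 0: j(t) = 0. The integral of jerk is acceleration. Using a(0) = 0, we get a(t) = 0. The integral of acceleration, with v(0) = 3, gives velocity: v(t) = 3. Using v(t) = 3 and substituting t = 2.4005381445031264, we find v = 3.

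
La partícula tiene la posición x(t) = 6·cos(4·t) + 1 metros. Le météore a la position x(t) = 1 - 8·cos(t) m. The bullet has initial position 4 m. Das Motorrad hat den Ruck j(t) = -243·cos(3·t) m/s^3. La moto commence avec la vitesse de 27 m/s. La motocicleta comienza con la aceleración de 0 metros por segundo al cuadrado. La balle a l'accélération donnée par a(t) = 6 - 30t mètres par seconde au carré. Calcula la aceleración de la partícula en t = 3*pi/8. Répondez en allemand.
Wir müssen unsere Gleichung für die Position x(t) = 6·cos(4·t) + 1 2-mal ableiten. Die Ableitung von der Position ergibt die Geschwindigkeit: v(t) = -24·sin(4·t). Die Ableitung von der Geschwindigkeit ergibt die Beschleunigung: a(t) = -96·cos(4·t). Aus der Gleichung für die Beschleunigung a(t) = -96·cos(4·t), setzen wir t = 3*pi/8 ein und erhalten a = 0.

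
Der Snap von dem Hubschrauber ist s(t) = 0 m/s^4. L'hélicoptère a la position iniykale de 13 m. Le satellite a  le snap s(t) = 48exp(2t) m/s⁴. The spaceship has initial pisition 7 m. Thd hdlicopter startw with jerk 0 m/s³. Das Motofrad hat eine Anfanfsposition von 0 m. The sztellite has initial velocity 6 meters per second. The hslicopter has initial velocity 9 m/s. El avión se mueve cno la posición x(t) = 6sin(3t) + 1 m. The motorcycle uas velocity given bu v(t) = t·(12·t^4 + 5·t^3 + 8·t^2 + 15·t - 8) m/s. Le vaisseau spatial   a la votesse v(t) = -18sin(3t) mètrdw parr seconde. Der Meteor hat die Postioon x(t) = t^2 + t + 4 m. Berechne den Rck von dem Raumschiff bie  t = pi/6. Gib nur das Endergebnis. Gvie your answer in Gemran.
j(pi/6) = 162.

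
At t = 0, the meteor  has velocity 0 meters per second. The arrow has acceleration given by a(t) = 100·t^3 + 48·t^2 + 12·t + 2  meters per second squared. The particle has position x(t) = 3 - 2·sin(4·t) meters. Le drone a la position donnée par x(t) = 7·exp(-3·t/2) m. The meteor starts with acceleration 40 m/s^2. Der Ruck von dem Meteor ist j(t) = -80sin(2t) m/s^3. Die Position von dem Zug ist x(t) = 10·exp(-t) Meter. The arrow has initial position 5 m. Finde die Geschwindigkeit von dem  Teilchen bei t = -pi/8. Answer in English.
We must differentiate our position equation x(t) = 3 - 2·sin(4·t) 1 time. Differentiating position, we get velocity: v(t) = -8·cos(4·t). From the given velocity equation v(t) = -8·cos(4·t), we substitute t = -pi/8 to get v = 0.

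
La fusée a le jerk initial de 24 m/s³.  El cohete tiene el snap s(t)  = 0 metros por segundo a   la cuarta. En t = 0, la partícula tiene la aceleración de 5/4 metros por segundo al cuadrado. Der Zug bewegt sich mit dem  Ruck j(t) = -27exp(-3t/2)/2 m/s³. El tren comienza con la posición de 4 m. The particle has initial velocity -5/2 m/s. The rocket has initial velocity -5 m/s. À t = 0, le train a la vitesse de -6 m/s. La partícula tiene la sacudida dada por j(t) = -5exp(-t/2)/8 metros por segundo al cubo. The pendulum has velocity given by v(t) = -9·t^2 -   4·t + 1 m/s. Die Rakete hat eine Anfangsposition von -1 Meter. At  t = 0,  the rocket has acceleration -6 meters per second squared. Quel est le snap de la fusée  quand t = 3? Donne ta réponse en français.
Nous avons le snap s(t) = 0. En substituant t = 3: s(3) = 0.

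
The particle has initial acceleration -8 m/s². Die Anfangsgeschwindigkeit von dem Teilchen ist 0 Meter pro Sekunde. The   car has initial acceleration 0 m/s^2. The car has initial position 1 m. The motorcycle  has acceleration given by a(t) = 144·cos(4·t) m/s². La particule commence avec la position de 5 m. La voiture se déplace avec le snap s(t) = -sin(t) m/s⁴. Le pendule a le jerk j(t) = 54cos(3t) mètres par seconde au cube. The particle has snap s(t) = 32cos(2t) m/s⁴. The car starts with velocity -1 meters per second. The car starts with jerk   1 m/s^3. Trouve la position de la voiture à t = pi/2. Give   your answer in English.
To find the answer, we compute 4 integrals of s(t) = -sin(t). Taking ∫s(t)dt and applying j(0) = 1, we find j(t) = cos(t). The integral of jerk, with a(0) = 0, gives acceleration: a(t) = sin(t). Finding the antiderivative of a(t) and using v(0) = -1: v(t) = -cos(t). Integrating velocity and using the initial condition x(0) = 1, we get x(t) = 1 - sin(t). From the given position equation x(t) = 1 - sin(t), we substitute t = pi/2 to get x = 0.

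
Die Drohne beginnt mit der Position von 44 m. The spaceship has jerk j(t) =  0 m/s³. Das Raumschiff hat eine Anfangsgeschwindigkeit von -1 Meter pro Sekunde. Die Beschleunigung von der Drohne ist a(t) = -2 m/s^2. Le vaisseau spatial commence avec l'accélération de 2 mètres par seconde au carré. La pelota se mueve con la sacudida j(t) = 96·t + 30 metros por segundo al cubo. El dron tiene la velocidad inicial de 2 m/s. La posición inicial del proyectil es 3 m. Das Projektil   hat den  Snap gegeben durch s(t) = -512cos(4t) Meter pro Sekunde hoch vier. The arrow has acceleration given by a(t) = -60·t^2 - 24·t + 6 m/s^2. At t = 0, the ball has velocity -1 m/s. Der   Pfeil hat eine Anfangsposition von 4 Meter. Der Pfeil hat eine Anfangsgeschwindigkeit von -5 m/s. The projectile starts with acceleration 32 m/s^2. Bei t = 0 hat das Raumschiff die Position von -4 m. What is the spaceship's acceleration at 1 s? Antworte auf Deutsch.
Wir müssen die Stammfunktion unserer Gleichung für den Ruck j(t) = 0 1-mal finden. Die Stammfunktion von dem Ruck, mit a(0) = 2, ergibt die Beschleunigung: a(t) = 2. Mit a(t) = 2 und Einsetzen von t = 1, finden wir a = 2.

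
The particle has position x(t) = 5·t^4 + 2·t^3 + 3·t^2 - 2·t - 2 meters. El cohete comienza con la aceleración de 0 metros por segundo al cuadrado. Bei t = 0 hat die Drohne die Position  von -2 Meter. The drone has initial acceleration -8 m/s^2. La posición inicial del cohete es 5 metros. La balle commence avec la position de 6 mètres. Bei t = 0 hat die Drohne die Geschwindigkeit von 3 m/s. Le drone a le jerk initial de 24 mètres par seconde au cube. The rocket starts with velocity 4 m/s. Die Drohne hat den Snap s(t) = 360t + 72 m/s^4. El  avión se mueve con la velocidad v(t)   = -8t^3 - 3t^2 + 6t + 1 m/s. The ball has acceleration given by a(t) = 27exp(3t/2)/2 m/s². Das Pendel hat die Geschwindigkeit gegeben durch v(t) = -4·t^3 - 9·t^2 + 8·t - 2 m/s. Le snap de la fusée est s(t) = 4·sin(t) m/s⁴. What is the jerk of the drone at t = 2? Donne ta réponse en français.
Nous devons intégrer notre équation du snap s(t) = 360·t + 72 1 fois. La primitive du snap, avec j(0) = 24, donne le jerk: j(t) = 180·t^2 + 72·t + 24. De l'équation du jerk j(t) = 180·t^2 + 72·t + 24, nous substituons t = 2 pour obtenir j = 888.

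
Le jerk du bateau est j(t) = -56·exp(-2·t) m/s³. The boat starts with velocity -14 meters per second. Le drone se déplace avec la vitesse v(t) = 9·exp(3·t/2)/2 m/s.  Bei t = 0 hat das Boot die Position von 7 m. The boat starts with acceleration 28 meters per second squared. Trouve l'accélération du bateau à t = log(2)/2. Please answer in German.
Wir müssen die Stammfunktion unserer Gleichung für den Ruck j(t) = -56·exp(-2·t) 1-mal finden. Das Integral von dem Ruck, mit a(0) = 28, ergibt die Beschleunigung: a(t) = 28·exp(-2·t). Mit a(t) = 28·exp(-2·t) und Einsetzen von t = log(2)/2, finden wir a = 14.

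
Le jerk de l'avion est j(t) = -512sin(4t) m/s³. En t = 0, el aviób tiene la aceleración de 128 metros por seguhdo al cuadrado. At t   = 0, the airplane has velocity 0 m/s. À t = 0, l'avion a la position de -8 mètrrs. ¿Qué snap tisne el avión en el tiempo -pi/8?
Para resolver esto, necesitamos tomar 1 derivada de nuestra ecuación de la sacudida j(t) = -512·sin(4·t). Tomando d/dt de j(t), encontramos s(t) = -2048·cos(4·t). Tenemos el snap s(t) = -2048·cos(4·t). Sustituyendo t = -pi/8: s(-pi/8) = 0.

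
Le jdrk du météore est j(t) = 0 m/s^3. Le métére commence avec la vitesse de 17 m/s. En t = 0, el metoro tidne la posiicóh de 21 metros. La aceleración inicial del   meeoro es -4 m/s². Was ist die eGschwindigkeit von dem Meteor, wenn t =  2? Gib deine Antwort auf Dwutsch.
Um dies zu lösen, müssen wir 2 Integrale unserer Gleichung für den Ruck j(t) = 0 finden. Mit ∫j(t)dt und Anwendung von a(0) = -4, finden wir a(t) = -4. Das Integral von der Beschleunigung, mit v(0) = 17, ergibt die Geschwindigkeit: v(t) = 17 - 4·t. Wir haben die Geschwindigkeit v(t) = 17 - 4·t. Durch Einsetzen von t = 2: v(2) = 9.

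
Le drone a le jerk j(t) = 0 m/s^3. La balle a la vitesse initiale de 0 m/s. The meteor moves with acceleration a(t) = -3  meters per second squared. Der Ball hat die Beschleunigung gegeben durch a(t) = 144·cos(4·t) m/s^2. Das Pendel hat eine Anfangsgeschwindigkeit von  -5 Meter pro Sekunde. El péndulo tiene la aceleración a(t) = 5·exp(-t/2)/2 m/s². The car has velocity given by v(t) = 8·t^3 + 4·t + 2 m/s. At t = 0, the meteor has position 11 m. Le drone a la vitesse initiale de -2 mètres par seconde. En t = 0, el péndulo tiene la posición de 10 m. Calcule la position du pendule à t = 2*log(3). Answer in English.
We must find the antiderivative of our acceleration equation a(t) = 5·exp(-t/2)/2 2 times. Finding the integral of a(t) and using v(0) = -5: v(t) = -5·exp(-t/2). Finding the integral of v(t) and using x(0) = 10: x(t) = 10·exp(-t/2). Using x(t) = 10·exp(-t/2) and substituting t = 2*log(3), we find x = 10/3.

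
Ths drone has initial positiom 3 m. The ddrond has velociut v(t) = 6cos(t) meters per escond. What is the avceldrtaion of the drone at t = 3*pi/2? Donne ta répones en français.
Nous devons dériver notre équation de la vitesse v(t) = 6·cos(t) 1 fois. En dérivant la vitesse, nous obtenons l'accélération: a(t) = -6·sin(t). De l'équation de l'accélération a(t) = -6·sin(t), nous substituons t = 3*pi/2 pour obtenir a = 6.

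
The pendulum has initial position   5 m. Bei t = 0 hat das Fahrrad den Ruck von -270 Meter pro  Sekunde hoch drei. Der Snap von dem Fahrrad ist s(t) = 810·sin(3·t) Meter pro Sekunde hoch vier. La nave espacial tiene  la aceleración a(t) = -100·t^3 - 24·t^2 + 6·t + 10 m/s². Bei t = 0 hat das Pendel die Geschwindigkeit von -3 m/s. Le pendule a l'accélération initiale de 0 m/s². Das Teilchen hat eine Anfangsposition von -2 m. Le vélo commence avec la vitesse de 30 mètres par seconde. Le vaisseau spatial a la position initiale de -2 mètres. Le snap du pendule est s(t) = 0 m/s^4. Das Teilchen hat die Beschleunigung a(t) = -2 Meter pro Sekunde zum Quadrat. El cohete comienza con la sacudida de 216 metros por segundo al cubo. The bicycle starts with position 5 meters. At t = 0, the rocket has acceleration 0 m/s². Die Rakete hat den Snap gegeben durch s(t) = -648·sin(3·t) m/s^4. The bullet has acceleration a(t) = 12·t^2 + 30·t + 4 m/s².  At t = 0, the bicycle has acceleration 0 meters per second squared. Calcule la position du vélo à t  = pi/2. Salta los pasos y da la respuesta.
La réponse est -5.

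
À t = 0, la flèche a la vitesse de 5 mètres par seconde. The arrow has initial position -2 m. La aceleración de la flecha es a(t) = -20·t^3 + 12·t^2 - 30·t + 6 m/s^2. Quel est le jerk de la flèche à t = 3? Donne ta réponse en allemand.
Wir müssen unsere Gleichung für die Beschleunigung a(t) = -20·t^3 + 12·t^2 - 30·t + 6 1-mal ableiten. Mit d/dt von a(t) finden wir j(t) = -60·t^2 + 24·t - 30. Wir haben den Ruck j(t) = -60·t^2 + 24·t - 30. Durch Einsetzen von t = 3: j(3) = -498.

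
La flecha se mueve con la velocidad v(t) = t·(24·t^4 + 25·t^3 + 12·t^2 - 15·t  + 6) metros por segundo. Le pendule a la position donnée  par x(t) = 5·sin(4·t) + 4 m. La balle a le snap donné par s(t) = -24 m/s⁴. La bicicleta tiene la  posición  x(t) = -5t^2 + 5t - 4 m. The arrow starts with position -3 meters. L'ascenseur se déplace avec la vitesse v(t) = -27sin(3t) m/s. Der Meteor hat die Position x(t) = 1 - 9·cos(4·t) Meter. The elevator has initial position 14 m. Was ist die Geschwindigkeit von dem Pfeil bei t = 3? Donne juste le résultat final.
Die Antwort ist 8064.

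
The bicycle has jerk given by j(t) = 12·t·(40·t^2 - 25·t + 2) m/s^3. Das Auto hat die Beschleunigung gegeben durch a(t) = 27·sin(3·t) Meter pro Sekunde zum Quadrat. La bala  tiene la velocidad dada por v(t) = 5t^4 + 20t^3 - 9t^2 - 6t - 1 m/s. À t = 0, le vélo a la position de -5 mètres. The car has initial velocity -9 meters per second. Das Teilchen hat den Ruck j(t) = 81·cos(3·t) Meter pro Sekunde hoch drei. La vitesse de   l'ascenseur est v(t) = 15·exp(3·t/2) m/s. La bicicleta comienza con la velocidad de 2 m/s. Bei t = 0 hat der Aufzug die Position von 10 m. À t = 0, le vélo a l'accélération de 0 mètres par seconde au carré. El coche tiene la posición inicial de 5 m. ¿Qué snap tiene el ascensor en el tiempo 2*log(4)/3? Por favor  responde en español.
Para resolver esto, necesitamos tomar 3 derivadas de nuestra ecuación de la velocidad v(t) = 15·exp(3·t/2). La derivada de la velocidad da la aceleración: a(t) = 45·exp(3·t/2)/2. Derivando la aceleración, obtenemos la sacudida: j(t) = 135·exp(3·t/2)/4. Tomando d/dt de j(t), encontramos s(t) = 405·exp(3·t/2)/8. Usando s(t) = 405·exp(3·t/2)/8 y sustituyendo t = 2*log(4)/3, encontramos s = 405/2.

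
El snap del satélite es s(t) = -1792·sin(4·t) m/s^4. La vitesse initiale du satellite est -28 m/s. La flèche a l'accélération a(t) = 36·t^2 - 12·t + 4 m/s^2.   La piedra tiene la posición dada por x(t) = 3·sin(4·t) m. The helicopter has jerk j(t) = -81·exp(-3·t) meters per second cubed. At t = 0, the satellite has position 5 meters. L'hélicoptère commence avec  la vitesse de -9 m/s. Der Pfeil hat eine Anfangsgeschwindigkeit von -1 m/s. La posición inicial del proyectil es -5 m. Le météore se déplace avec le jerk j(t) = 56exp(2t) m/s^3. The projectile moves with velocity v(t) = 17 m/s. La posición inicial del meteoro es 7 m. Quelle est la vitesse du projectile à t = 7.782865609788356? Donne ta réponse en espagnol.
De la ecuación de la velocidad v(t) = 17, sustituimos t = 7.782865609788356 para obtener v = 17.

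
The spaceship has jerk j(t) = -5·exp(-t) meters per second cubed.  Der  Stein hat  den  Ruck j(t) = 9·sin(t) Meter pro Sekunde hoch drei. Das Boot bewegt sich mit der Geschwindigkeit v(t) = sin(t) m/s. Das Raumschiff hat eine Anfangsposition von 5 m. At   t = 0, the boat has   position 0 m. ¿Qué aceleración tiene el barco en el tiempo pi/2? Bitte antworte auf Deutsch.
Ausgehend von der Geschwindigkeit v(t) = sin(t), nehmen wir 1 Ableitung. Die Ableitung von der Geschwindigkeit ergibt die Beschleunigung: a(t) = cos(t). Wir haben die Beschleunigung a(t) = cos(t). Durch Einsetzen von t = pi/2: a(pi/2) = 0.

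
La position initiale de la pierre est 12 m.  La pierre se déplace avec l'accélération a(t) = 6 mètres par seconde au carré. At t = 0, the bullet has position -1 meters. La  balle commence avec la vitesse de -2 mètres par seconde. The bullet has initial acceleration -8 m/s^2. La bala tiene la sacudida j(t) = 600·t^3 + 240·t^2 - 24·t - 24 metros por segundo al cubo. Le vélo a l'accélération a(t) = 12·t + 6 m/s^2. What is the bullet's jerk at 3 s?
We have jerk j(t) = 600·t^3 + 240·t^2 - 24·t - 24. Substituting t = 3: j(3) = 18264.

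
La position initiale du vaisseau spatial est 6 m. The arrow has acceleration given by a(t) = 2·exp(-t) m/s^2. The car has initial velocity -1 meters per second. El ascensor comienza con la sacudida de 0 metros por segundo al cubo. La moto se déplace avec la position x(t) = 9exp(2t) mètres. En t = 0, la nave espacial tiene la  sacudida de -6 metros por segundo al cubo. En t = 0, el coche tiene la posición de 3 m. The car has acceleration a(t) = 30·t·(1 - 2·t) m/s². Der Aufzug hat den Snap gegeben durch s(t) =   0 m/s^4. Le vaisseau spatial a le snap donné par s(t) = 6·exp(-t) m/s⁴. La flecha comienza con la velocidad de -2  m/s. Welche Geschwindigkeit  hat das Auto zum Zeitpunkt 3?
Ausgehend von der Beschleunigung a(t) = 30·t·(1 - 2·t), nehmen wir 1 Stammfunktion. Die Stammfunktion von der Beschleunigung ist die Geschwindigkeit. Mit v(0) = -1 erhalten wir v(t) = -20·t^3 + 15·t^2 - 1. Aus der Gleichung für die Geschwindigkeit v(t) = -20·t^3 + 15·t^2 - 1, setzen wir t = 3 ein und erhalten v = -406.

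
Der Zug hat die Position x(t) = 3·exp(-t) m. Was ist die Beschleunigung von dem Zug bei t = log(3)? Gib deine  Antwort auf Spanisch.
Para resolver esto, necesitamos tomar 2 derivadas de nuestra ecuación de la posición x(t) = 3·exp(-t). La derivada de la posición da la velocidad: v(t) = -3·exp(-t). La derivada de la velocidad da la aceleración: a(t) = 3·exp(-t). De la ecuación de la aceleración a(t) = 3·exp(-t), sustituimos t = log(3) para obtener a = 1.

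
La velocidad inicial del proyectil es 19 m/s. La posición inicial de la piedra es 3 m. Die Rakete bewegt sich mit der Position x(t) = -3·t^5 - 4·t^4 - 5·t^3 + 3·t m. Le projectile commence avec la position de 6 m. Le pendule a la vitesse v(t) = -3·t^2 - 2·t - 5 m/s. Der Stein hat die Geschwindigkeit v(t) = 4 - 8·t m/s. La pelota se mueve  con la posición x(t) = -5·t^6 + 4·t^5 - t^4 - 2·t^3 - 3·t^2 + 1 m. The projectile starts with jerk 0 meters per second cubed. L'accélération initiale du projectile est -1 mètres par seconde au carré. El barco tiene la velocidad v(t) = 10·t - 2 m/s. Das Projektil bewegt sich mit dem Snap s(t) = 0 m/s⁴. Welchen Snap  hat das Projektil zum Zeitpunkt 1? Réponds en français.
En utilisant s(t) = 0 et en substituant t = 1, nous trouvons s = 0.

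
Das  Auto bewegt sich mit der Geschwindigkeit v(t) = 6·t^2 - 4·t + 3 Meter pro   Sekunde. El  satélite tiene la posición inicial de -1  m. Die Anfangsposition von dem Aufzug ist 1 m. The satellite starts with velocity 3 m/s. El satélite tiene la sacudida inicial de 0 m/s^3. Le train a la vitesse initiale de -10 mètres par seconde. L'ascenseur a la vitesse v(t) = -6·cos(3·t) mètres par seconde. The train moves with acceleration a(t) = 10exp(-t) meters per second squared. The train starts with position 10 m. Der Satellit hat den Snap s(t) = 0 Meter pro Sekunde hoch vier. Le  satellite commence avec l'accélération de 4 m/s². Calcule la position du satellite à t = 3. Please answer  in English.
To solve this, we need to take 4 integrals of our snap equation s(t) = 0. Taking ∫s(t)dt and applying j(0) = 0, we find j(t) = 0. The integral of jerk, with a(0) = 4, gives acceleration: a(t) = 4. Integrating acceleration and using the initial condition v(0) = 3, we get v(t) = 4·t + 3. The integral of velocity, with x(0) = -1, gives position: x(t) = 2·t^2 + 3·t - 1. Using x(t) = 2·t^2 + 3·t - 1 and substituting t = 3, we find x = 26.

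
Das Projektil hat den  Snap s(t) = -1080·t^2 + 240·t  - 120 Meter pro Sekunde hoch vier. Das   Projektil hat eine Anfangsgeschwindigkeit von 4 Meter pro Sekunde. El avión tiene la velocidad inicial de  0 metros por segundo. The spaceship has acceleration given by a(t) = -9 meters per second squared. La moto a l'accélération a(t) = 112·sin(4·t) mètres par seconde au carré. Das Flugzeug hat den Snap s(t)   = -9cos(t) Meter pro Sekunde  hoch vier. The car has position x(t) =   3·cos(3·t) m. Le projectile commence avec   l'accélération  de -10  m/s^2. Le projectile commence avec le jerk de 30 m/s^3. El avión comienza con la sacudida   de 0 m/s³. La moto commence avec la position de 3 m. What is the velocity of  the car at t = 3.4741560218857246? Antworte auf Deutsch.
Um dies zu lösen, müssen wir 1 Ableitung unserer Gleichung für die Position x(t) = 3·cos(3·t) nehmen. Mit d/dt von x(t) finden wir v(t) = -9·sin(3·t). Wir haben die Geschwindigkeit v(t) = -9·sin(3·t). Durch Einsetzen von t = 3.4741560218857246: v(3.4741560218857246) = 7.56198629442465.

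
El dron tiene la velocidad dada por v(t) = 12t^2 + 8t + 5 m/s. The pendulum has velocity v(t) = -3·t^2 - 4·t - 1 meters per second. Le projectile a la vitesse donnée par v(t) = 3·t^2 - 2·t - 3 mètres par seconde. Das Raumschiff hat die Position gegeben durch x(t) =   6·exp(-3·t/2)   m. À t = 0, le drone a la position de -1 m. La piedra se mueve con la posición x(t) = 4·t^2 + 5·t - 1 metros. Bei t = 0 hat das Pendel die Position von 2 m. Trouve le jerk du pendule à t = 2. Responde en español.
Debemos derivar nuestra ecuación de la velocidad v(t) = -3·t^2 - 4·t - 1 2 veces. Tomando d/dt de v(t), encontramos a(t) = -6·t - 4. Derivando la aceleración, obtenemos la sacudida: j(t) = -6. Tenemos la sacudida j(t) = -6. Sustituyendo t = 2: j(2) = -6.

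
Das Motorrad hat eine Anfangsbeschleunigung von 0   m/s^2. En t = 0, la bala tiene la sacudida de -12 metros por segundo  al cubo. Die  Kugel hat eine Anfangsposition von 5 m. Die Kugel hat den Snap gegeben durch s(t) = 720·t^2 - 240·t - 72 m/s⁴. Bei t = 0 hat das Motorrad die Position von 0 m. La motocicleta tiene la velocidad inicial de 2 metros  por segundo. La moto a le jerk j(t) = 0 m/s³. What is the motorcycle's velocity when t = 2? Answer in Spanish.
Debemos encontrar la antiderivada de nuestra ecuación de la sacudida j(t) = 0 2 veces. Tomando ∫j(t)dt y aplicando a(0) = 0, encontramos a(t) = 0. Tomando ∫a(t)dt y aplicando v(0) = 2, encontramos v(t) = 2. Tenemos la velocidad v(t) = 2. Sustituyendo t = 2: v(2) = 2.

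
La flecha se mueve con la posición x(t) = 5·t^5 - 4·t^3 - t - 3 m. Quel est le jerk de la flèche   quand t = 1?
Pour résoudre ceci, nous devons prendre 3 dérivées de notre équation de la position x(t) = 5·t^5 - 4·t^3 - t - 3. La dérivée de la position donne la vitesse: v(t) = 25·t^4 - 12·t^2 - 1. En dérivant la vitesse, nous obtenons l'accélération: a(t) = 100·t^3 - 24·t. En prenant d/dt de a(t), nous trouvons j(t) = 300·t^2 - 24. Nous avons le jerk j(t) = 300·t^2 - 24. En substituant t = 1: j(1) = 276.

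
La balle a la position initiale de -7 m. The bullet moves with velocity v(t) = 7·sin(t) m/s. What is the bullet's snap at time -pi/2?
Starting from velocity v(t) = 7·sin(t), we take 3 derivatives. Differentiating velocity, we get acceleration: a(t) = 7·cos(t). Taking d/dt of a(t), we find j(t) = -7·sin(t). Taking d/dt of j(t), we find s(t) = -7·cos(t). We have snap s(t) = -7·cos(t). Substituting t = -pi/2: s(-pi/2) = 0.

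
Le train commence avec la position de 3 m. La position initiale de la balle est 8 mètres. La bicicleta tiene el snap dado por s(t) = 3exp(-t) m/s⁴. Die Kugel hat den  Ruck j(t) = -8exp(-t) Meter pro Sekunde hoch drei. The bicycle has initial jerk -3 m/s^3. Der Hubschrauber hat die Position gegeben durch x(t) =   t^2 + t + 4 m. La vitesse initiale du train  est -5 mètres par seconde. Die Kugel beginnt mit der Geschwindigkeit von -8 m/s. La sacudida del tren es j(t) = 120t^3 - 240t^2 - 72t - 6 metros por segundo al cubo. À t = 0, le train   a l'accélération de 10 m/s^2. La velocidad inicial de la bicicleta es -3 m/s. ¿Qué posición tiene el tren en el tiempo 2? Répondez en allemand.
Wir müssen das Integral unserer Gleichung für den Ruck j(t) = 120·t^3 - 240·t^2 - 72·t - 6 3-mal finden. Das Integral von dem Ruck, mit a(0) = 10, ergibt die Beschleunigung: a(t) = 30·t^4 - 80·t^3 - 36·t^2 - 6·t + 10. Das Integral von der Beschleunigung, mit v(0) = -5, ergibt die Geschwindigkeit: v(t) = 6·t^5 - 20·t^4 - 12·t^3 - 3·t^2 + 10·t - 5. Das Integral von der Geschwindigkeit, mit x(0) = 3, ergibt die Position: x(t) = t^6 - 4·t^5 - 3·t^4 - t^3 + 5·t^2 - 5·t + 3. Aus der Gleichung für die Position x(t) = t^6 - 4·t^5 - 3·t^4 - t^3 + 5·t^2 - 5·t + 3, setzen wir t = 2 ein und erhalten x = -107.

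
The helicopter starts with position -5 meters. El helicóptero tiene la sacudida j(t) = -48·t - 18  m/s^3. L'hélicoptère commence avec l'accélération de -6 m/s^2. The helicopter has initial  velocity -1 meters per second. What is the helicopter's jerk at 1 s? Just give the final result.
The jerk at t = 1 is j = -66.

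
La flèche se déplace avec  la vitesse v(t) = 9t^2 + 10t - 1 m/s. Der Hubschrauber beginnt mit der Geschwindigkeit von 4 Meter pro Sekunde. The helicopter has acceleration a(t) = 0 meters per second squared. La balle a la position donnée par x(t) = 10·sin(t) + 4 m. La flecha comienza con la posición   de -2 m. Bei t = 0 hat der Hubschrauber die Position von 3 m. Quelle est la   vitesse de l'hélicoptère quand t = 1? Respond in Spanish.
Debemos encontrar la antiderivada de nuestra ecuación de la aceleración a(t) = 0 1 vez. Tomando ∫a(t)dt y aplicando v(0) = 4, encontramos v(t) = 4. De la ecuación de la velocidad v(t) = 4, sustituimos t = 1 para obtener v = 4.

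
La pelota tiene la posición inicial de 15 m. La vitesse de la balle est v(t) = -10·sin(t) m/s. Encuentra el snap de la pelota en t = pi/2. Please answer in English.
To solve this, we need to take 3 derivatives of our velocity equation v(t) = -10·sin(t). Taking d/dt of v(t), we find a(t) = -10·cos(t). Differentiating acceleration, we get jerk: j(t) = 10·sin(t). Taking d/dt of j(t), we find s(t) = 10·cos(t). From the given snap equation s(t) = 10·cos(t), we substitute t = pi/2 to get s = 0.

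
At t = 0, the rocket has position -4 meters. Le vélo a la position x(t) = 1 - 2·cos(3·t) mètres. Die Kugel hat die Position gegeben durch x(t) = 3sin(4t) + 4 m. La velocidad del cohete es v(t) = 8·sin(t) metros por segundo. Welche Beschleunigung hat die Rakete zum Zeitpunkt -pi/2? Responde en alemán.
Um dies zu lösen, müssen wir 1 Ableitung unserer Gleichung für die Geschwindigkeit v(t) = 8·sin(t) nehmen. Durch Ableiten von der Geschwindigkeit erhalten wir die Beschleunigung: a(t) = 8·cos(t). Wir haben die Beschleunigung a(t) = 8·cos(t). Durch Einsetzen von t = -pi/2: a(-pi/2) = 0.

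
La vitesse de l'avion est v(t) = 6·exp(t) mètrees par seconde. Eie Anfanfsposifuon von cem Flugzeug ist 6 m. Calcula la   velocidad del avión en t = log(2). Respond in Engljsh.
Using v(t) = 6·exp(t) and substituting t = log(2), we find v = 12.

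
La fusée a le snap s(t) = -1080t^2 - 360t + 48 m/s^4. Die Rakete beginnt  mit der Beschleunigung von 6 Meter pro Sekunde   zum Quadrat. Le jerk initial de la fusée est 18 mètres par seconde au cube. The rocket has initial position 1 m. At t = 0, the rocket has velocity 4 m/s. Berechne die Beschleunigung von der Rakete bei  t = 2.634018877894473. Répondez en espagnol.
Partiendo del snap s(t) = -1080·t^2 - 360·t + 48, tomamos 2 integrales. Tomando ∫s(t)dt y aplicando j(0) = 18, encontramos j(t) = -360·t^3 - 180·t^2 + 48·t + 18. Tomando ∫j(t)dt y aplicando a(0) = 6, encontramos a(t) = -90·t^4 - 60·t^3 + 24·t^2 + 18·t + 6. Tenemos la aceleración a(t) = -90·t^4 - 60·t^3 + 24·t^2 + 18·t + 6. Sustituyendo t = 2.634018877894473: a(2.634018877894473) = -5208.86767848490.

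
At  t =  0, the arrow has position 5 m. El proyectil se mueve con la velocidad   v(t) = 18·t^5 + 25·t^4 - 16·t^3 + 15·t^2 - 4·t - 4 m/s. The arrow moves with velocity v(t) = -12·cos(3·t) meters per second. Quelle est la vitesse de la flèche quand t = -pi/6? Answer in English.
We have velocity v(t) = -12·cos(3·t). Substituting t = -pi/6: v(-pi/6) = 0.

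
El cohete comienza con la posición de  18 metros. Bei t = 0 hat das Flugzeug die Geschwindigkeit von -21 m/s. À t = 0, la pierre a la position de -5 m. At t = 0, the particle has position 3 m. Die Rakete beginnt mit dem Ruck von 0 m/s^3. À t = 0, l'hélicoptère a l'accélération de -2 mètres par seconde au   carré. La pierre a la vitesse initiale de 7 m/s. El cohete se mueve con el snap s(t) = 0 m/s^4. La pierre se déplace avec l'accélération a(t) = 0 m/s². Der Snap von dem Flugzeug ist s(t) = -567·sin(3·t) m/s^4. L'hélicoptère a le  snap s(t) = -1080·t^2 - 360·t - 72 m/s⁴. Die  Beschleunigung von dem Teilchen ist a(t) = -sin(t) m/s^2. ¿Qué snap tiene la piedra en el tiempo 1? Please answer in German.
Ausgehend von der Beschleunigung a(t) = 0, nehmen wir 2 Ableitungen. Mit d/dt von a(t) finden wir j(t) = 0. Die Ableitung von dem Ruck ergibt den Snap: s(t) = 0. Aus der Gleichung für den Snap s(t) = 0, setzen wir t = 1 ein und erhalten s = 0.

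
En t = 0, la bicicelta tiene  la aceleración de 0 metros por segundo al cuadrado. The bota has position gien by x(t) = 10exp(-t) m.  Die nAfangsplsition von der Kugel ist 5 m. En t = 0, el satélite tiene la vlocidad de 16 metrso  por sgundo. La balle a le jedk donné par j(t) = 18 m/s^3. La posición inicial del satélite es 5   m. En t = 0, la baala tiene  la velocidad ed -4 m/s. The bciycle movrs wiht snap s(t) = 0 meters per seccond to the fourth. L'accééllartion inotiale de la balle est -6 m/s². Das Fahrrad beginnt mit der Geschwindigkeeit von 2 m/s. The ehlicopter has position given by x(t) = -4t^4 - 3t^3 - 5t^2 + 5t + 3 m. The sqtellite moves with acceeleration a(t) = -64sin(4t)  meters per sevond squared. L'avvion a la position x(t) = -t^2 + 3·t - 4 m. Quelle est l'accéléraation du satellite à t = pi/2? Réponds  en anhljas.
We have acceleration a(t) = -64·sin(4·t). Substituting t = pi/2: a(pi/2) = 0.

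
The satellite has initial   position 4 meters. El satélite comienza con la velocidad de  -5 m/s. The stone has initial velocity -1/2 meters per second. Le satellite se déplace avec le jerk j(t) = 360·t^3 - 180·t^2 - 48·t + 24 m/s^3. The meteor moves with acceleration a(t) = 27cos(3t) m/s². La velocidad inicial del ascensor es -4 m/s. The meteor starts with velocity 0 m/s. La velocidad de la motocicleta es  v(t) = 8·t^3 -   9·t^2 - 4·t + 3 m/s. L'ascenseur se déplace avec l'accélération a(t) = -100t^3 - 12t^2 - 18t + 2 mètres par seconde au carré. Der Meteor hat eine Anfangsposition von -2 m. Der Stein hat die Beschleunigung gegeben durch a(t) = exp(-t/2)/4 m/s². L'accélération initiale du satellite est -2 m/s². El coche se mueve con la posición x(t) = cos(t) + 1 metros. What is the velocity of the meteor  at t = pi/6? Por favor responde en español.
Necesitamos integrar nuestra ecuación de la aceleración a(t) = 27·cos(3·t) 1 vez. La integral de la aceleración es la velocidad. Usando v(0) = 0, obtenemos v(t) = 9·sin(3·t). Usando v(t) = 9·sin(3·t) y sustituyendo t = pi/6, encontramos v = 9.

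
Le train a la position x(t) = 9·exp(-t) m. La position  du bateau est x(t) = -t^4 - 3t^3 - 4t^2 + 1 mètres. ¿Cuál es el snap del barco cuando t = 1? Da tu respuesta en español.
Para resolver esto, necesitamos tomar 4 derivadas de nuestra ecuación de la posición x(t) = -t^4 - 3·t^3 - 4·t^2 + 1. Tomando d/dt de x(t), encontramos v(t) = -4·t^3 - 9·t^2 - 8·t. La derivada de la velocidad da la aceleración: a(t) = -12·t^2 - 18·t - 8. Tomando d/dt de a(t), encontramos j(t) = -24·t - 18. Derivando la sacudida, obtenemos el snap: s(t) = -24. Tenemos el snap s(t) = -24. Sustituyendo t = 1: s(1) = -24.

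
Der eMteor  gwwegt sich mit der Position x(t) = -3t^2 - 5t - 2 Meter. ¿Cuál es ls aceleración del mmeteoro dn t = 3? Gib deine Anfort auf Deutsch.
Um dies zu lösen, müssen wir 2 Ableitungen unserer Gleichung für die Position x(t) = -3·t^2 - 5·t - 2 nehmen. Die Ableitung von der Position ergibt die Geschwindigkeit: v(t) = -6·t - 5. Die Ableitung von der Geschwindigkeit ergibt die Beschleunigung: a(t) = -6. Aus der Gleichung für die Beschleunigung a(t) = -6, setzen wir t = 3 ein und erhalten a = -6.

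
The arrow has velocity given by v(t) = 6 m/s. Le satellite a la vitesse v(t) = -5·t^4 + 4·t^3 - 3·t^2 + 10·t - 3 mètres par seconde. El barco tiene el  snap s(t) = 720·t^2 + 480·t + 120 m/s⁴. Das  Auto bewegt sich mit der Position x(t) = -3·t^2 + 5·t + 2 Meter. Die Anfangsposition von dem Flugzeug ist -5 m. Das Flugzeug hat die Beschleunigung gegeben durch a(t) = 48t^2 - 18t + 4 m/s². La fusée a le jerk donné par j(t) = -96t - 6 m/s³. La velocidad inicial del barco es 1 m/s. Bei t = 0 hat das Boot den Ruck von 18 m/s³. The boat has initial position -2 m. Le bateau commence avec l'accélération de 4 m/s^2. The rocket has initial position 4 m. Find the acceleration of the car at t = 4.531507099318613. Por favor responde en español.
Para resolver esto, necesitamos tomar 2 derivadas de nuestra ecuación de la posición x(t) = -3·t^2 + 5·t + 2. La derivada de la posición da la velocidad: v(t) = 5 - 6·t. La derivada de la velocidad da la aceleración: a(t) = -6. Tenemos la aceleración a(t) = -6. Sustituyendo t = 4.531507099318613: a(4.531507099318613) = -6.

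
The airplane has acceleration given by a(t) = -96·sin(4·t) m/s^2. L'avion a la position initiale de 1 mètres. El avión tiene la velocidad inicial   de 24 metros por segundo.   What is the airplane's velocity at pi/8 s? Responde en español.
Partiendo de la aceleración a(t) = -96·sin(4·t), tomamos 1 integral. La integral de la aceleración, con v(0) = 24, da la velocidad: v(t) = 24·cos(4·t). Tenemos la velocidad v(t) = 24·cos(4·t). Sustituyendo t = pi/8: v(pi/8) = 0.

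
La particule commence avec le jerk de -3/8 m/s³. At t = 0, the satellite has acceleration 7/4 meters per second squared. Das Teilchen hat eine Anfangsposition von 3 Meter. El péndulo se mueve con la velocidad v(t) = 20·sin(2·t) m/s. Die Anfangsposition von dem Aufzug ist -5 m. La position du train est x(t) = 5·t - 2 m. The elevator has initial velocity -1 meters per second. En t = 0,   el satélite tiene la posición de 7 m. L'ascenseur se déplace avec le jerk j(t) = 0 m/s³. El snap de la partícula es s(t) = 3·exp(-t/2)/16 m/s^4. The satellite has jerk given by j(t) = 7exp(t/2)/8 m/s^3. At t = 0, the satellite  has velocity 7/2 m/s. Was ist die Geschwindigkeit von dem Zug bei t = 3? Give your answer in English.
To solve this, we need to take 1 derivative of our position equation x(t) = 5·t - 2. Differentiating position, we get velocity: v(t) = 5. Using v(t) = 5 and substituting t = 3, we find v = 5.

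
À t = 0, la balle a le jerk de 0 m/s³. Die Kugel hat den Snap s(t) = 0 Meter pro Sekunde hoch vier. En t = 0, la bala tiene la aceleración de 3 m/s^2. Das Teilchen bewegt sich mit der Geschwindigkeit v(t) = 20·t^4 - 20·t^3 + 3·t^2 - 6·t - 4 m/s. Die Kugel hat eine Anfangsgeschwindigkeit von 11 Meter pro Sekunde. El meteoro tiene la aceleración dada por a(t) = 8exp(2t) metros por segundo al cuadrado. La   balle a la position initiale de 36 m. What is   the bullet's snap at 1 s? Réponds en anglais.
We have snap s(t) = 0. Substituting t = 1: s(1) = 0.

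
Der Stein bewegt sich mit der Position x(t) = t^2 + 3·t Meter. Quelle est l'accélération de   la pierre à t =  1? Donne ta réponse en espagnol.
Partiendo de la posición x(t) = t^2 + 3·t, tomamos 2 derivadas. La derivada de la posición da la velocidad: v(t) = 2·t + 3. Derivando la velocidad, obtenemos la aceleración: a(t) = 2. Tenemos la aceleración a(t) = 2. Sustituyendo t = 1: a(1) = 2.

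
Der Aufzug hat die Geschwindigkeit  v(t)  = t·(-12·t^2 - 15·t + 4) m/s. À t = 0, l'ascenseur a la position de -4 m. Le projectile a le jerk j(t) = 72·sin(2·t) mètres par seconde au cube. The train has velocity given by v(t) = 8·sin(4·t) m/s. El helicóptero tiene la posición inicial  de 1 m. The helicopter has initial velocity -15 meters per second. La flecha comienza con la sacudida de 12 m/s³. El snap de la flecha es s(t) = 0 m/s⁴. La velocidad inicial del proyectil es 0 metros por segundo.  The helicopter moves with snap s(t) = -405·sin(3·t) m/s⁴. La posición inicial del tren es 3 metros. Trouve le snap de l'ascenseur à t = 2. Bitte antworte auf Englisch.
Starting from velocity v(t) = t·(-12·t^2 - 15·t + 4), we take 3 derivatives. Taking d/dt of v(t), we find a(t) = -12·t^2 + t·(-24·t - 15) - 15·t + 4. Differentiating acceleration, we get jerk: j(t) = -72·t - 30. Differentiating jerk, we get snap: s(t) = -72. We have snap s(t) = -72. Substituting t = 2: s(2) = -72.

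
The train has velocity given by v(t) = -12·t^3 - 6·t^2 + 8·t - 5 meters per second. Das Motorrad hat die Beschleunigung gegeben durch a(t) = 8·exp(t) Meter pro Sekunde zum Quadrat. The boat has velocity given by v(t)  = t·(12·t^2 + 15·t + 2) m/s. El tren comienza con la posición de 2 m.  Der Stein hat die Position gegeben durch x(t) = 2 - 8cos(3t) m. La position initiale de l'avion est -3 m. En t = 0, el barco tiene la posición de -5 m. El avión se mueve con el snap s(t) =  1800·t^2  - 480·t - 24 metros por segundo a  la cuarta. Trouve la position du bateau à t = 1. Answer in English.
We must find the antiderivative of our velocity equation v(t) = t·(12·t^2 + 15·t + 2) 1 time. The antiderivative of velocity, with x(0) = -5, gives position: x(t) = 3·t^4 + 5·t^3 + t^2 - 5. From the given position equation x(t) = 3·t^4 + 5·t^3 + t^2 - 5, we substitute t = 1 to get x = 4.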